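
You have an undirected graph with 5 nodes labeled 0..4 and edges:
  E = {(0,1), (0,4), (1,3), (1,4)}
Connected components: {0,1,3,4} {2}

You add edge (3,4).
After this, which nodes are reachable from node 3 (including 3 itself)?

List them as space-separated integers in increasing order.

Answer: 0 1 3 4

Derivation:
Before: nodes reachable from 3: {0,1,3,4}
Adding (3,4): both endpoints already in same component. Reachability from 3 unchanged.
After: nodes reachable from 3: {0,1,3,4}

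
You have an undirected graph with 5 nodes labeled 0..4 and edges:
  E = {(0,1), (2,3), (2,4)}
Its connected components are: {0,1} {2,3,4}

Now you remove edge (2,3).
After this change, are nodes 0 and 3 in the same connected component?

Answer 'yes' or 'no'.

Answer: no

Derivation:
Initial components: {0,1} {2,3,4}
Removing edge (2,3): it was a bridge — component count 2 -> 3.
New components: {0,1} {2,4} {3}
Are 0 and 3 in the same component? no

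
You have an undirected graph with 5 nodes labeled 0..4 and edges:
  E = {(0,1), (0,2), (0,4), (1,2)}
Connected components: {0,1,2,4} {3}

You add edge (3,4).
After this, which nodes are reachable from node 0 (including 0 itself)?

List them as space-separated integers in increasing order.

Answer: 0 1 2 3 4

Derivation:
Before: nodes reachable from 0: {0,1,2,4}
Adding (3,4): merges 0's component with another. Reachability grows.
After: nodes reachable from 0: {0,1,2,3,4}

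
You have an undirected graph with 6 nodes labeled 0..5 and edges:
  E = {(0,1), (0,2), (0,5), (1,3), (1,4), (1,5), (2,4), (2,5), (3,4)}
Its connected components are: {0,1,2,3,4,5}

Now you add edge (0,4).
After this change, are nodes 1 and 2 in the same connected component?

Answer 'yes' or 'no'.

Answer: yes

Derivation:
Initial components: {0,1,2,3,4,5}
Adding edge (0,4): both already in same component {0,1,2,3,4,5}. No change.
New components: {0,1,2,3,4,5}
Are 1 and 2 in the same component? yes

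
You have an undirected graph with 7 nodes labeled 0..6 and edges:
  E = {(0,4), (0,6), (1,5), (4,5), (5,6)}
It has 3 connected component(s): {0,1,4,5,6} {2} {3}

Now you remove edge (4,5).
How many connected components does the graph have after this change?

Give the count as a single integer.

Initial component count: 3
Remove (4,5): not a bridge. Count unchanged: 3.
  After removal, components: {0,1,4,5,6} {2} {3}
New component count: 3

Answer: 3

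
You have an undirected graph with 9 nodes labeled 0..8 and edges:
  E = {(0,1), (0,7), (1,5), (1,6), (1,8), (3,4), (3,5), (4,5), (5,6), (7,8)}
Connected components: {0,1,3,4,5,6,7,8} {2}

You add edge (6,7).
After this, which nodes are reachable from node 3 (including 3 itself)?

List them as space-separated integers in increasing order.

Answer: 0 1 3 4 5 6 7 8

Derivation:
Before: nodes reachable from 3: {0,1,3,4,5,6,7,8}
Adding (6,7): both endpoints already in same component. Reachability from 3 unchanged.
After: nodes reachable from 3: {0,1,3,4,5,6,7,8}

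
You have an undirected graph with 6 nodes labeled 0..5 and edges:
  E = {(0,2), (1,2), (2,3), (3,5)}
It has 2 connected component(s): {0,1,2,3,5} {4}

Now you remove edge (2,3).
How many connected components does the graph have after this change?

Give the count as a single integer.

Initial component count: 2
Remove (2,3): it was a bridge. Count increases: 2 -> 3.
  After removal, components: {0,1,2} {3,5} {4}
New component count: 3

Answer: 3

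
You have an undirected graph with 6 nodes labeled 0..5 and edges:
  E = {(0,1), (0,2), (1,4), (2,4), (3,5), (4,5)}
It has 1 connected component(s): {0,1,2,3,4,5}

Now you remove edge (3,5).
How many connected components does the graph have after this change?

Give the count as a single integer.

Answer: 2

Derivation:
Initial component count: 1
Remove (3,5): it was a bridge. Count increases: 1 -> 2.
  After removal, components: {0,1,2,4,5} {3}
New component count: 2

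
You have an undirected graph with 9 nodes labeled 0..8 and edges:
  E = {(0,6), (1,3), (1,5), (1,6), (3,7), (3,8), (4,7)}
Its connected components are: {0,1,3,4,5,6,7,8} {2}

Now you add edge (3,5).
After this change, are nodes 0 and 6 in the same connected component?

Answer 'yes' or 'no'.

Answer: yes

Derivation:
Initial components: {0,1,3,4,5,6,7,8} {2}
Adding edge (3,5): both already in same component {0,1,3,4,5,6,7,8}. No change.
New components: {0,1,3,4,5,6,7,8} {2}
Are 0 and 6 in the same component? yes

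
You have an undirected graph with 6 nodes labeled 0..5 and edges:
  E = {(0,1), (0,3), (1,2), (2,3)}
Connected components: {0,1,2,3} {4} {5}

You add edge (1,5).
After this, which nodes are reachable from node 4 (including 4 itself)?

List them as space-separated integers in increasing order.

Answer: 4

Derivation:
Before: nodes reachable from 4: {4}
Adding (1,5): merges two components, but neither contains 4. Reachability from 4 unchanged.
After: nodes reachable from 4: {4}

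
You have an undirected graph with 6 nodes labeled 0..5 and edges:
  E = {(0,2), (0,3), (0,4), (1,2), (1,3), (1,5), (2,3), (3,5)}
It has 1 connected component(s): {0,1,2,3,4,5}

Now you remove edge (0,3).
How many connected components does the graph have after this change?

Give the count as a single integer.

Initial component count: 1
Remove (0,3): not a bridge. Count unchanged: 1.
  After removal, components: {0,1,2,3,4,5}
New component count: 1

Answer: 1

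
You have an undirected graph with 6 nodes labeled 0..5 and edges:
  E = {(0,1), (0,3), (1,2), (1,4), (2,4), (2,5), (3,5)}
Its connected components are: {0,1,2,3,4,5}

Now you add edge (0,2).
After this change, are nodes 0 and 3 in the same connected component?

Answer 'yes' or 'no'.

Answer: yes

Derivation:
Initial components: {0,1,2,3,4,5}
Adding edge (0,2): both already in same component {0,1,2,3,4,5}. No change.
New components: {0,1,2,3,4,5}
Are 0 and 3 in the same component? yes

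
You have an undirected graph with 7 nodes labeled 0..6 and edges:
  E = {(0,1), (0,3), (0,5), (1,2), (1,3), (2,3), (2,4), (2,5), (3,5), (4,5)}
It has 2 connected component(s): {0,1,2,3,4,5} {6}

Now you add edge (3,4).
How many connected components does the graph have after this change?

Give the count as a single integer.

Answer: 2

Derivation:
Initial component count: 2
Add (3,4): endpoints already in same component. Count unchanged: 2.
New component count: 2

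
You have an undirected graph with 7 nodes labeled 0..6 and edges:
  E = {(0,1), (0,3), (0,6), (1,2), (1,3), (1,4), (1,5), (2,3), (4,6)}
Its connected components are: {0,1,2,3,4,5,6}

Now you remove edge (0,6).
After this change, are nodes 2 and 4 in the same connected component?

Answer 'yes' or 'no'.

Initial components: {0,1,2,3,4,5,6}
Removing edge (0,6): not a bridge — component count unchanged at 1.
New components: {0,1,2,3,4,5,6}
Are 2 and 4 in the same component? yes

Answer: yes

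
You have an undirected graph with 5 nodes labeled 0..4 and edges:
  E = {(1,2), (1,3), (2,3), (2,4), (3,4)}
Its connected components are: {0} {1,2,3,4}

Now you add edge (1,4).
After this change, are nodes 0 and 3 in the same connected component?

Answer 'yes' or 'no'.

Initial components: {0} {1,2,3,4}
Adding edge (1,4): both already in same component {1,2,3,4}. No change.
New components: {0} {1,2,3,4}
Are 0 and 3 in the same component? no

Answer: no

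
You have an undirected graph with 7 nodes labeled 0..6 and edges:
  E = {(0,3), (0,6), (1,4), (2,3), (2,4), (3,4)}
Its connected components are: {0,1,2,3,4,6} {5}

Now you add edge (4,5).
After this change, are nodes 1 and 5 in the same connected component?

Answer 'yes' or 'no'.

Answer: yes

Derivation:
Initial components: {0,1,2,3,4,6} {5}
Adding edge (4,5): merges {0,1,2,3,4,6} and {5}.
New components: {0,1,2,3,4,5,6}
Are 1 and 5 in the same component? yes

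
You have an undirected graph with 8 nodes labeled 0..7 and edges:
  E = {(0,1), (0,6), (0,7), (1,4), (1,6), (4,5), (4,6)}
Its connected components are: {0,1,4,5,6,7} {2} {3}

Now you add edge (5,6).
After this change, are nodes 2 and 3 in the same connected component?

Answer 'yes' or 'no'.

Initial components: {0,1,4,5,6,7} {2} {3}
Adding edge (5,6): both already in same component {0,1,4,5,6,7}. No change.
New components: {0,1,4,5,6,7} {2} {3}
Are 2 and 3 in the same component? no

Answer: no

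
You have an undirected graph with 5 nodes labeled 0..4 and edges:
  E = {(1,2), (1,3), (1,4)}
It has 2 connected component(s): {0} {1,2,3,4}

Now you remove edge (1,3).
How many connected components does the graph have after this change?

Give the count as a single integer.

Initial component count: 2
Remove (1,3): it was a bridge. Count increases: 2 -> 3.
  After removal, components: {0} {1,2,4} {3}
New component count: 3

Answer: 3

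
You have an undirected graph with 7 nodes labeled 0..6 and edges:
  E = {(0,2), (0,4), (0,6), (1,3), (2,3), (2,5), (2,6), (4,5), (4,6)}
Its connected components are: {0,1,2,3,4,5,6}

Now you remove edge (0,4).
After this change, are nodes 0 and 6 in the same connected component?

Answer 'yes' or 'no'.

Initial components: {0,1,2,3,4,5,6}
Removing edge (0,4): not a bridge — component count unchanged at 1.
New components: {0,1,2,3,4,5,6}
Are 0 and 6 in the same component? yes

Answer: yes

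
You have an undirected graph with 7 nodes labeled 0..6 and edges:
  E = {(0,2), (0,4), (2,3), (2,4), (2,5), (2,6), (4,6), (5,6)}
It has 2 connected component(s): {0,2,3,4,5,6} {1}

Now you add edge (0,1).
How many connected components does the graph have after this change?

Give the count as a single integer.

Answer: 1

Derivation:
Initial component count: 2
Add (0,1): merges two components. Count decreases: 2 -> 1.
New component count: 1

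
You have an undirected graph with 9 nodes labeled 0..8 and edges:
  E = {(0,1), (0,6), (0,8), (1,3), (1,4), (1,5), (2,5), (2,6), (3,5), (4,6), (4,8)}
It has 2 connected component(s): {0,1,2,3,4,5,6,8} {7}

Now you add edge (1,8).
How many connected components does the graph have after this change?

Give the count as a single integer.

Answer: 2

Derivation:
Initial component count: 2
Add (1,8): endpoints already in same component. Count unchanged: 2.
New component count: 2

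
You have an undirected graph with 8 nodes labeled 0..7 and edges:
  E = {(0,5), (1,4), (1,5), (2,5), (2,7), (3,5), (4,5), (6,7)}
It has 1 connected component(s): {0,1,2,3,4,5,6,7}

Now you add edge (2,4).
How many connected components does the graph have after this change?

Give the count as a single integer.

Answer: 1

Derivation:
Initial component count: 1
Add (2,4): endpoints already in same component. Count unchanged: 1.
New component count: 1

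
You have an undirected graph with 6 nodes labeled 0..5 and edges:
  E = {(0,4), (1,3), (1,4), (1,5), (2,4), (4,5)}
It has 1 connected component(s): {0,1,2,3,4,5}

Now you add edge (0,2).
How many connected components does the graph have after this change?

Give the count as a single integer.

Answer: 1

Derivation:
Initial component count: 1
Add (0,2): endpoints already in same component. Count unchanged: 1.
New component count: 1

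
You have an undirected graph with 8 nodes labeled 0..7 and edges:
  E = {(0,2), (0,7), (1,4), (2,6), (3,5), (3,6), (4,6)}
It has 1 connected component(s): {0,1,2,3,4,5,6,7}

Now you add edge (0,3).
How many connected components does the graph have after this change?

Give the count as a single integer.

Initial component count: 1
Add (0,3): endpoints already in same component. Count unchanged: 1.
New component count: 1

Answer: 1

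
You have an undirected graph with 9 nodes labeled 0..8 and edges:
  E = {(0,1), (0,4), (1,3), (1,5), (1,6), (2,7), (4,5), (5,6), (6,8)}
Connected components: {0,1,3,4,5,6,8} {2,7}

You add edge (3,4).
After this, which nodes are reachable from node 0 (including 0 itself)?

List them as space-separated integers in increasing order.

Before: nodes reachable from 0: {0,1,3,4,5,6,8}
Adding (3,4): both endpoints already in same component. Reachability from 0 unchanged.
After: nodes reachable from 0: {0,1,3,4,5,6,8}

Answer: 0 1 3 4 5 6 8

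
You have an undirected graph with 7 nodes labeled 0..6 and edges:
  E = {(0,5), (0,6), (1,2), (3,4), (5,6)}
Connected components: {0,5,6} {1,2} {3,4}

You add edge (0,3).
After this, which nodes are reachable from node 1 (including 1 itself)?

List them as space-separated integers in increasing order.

Answer: 1 2

Derivation:
Before: nodes reachable from 1: {1,2}
Adding (0,3): merges two components, but neither contains 1. Reachability from 1 unchanged.
After: nodes reachable from 1: {1,2}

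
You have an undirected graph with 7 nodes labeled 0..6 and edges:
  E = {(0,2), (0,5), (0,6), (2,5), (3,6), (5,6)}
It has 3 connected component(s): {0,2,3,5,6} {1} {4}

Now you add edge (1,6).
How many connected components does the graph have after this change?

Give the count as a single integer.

Initial component count: 3
Add (1,6): merges two components. Count decreases: 3 -> 2.
New component count: 2

Answer: 2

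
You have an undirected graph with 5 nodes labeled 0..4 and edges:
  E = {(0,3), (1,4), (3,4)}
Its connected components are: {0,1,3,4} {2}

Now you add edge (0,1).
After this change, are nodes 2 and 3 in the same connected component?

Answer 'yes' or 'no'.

Initial components: {0,1,3,4} {2}
Adding edge (0,1): both already in same component {0,1,3,4}. No change.
New components: {0,1,3,4} {2}
Are 2 and 3 in the same component? no

Answer: no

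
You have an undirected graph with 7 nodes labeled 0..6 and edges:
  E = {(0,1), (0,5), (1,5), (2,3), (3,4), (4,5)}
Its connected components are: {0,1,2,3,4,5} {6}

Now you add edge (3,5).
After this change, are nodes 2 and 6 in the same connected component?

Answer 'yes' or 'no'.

Answer: no

Derivation:
Initial components: {0,1,2,3,4,5} {6}
Adding edge (3,5): both already in same component {0,1,2,3,4,5}. No change.
New components: {0,1,2,3,4,5} {6}
Are 2 and 6 in the same component? no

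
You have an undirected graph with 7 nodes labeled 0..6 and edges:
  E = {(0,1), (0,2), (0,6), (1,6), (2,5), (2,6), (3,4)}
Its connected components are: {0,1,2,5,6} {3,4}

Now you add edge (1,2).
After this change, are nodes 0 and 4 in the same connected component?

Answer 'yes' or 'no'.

Initial components: {0,1,2,5,6} {3,4}
Adding edge (1,2): both already in same component {0,1,2,5,6}. No change.
New components: {0,1,2,5,6} {3,4}
Are 0 and 4 in the same component? no

Answer: no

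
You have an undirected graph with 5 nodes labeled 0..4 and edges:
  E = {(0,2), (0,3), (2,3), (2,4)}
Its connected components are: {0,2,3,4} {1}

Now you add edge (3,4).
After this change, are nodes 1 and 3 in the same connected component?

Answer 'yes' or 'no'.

Answer: no

Derivation:
Initial components: {0,2,3,4} {1}
Adding edge (3,4): both already in same component {0,2,3,4}. No change.
New components: {0,2,3,4} {1}
Are 1 and 3 in the same component? no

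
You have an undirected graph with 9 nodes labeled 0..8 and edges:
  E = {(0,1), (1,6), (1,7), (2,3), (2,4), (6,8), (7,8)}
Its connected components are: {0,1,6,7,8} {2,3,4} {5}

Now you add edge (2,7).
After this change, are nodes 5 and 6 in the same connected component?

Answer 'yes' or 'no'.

Answer: no

Derivation:
Initial components: {0,1,6,7,8} {2,3,4} {5}
Adding edge (2,7): merges {2,3,4} and {0,1,6,7,8}.
New components: {0,1,2,3,4,6,7,8} {5}
Are 5 and 6 in the same component? no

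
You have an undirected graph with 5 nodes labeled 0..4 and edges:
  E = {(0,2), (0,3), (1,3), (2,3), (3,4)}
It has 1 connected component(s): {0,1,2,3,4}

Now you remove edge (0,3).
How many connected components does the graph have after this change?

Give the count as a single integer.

Answer: 1

Derivation:
Initial component count: 1
Remove (0,3): not a bridge. Count unchanged: 1.
  After removal, components: {0,1,2,3,4}
New component count: 1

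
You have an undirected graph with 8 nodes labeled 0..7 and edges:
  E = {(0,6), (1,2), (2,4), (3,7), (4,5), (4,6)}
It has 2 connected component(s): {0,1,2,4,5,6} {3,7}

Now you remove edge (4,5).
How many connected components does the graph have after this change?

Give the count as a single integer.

Answer: 3

Derivation:
Initial component count: 2
Remove (4,5): it was a bridge. Count increases: 2 -> 3.
  After removal, components: {0,1,2,4,6} {3,7} {5}
New component count: 3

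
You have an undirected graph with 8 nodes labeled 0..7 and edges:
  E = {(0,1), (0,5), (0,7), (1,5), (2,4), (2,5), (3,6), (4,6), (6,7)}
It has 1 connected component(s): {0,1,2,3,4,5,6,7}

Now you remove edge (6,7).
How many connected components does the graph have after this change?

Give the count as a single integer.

Answer: 1

Derivation:
Initial component count: 1
Remove (6,7): not a bridge. Count unchanged: 1.
  After removal, components: {0,1,2,3,4,5,6,7}
New component count: 1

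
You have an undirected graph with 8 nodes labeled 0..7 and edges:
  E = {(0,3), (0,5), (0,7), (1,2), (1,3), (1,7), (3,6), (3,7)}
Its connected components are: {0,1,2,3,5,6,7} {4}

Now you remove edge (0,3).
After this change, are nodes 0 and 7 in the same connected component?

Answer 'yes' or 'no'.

Answer: yes

Derivation:
Initial components: {0,1,2,3,5,6,7} {4}
Removing edge (0,3): not a bridge — component count unchanged at 2.
New components: {0,1,2,3,5,6,7} {4}
Are 0 and 7 in the same component? yes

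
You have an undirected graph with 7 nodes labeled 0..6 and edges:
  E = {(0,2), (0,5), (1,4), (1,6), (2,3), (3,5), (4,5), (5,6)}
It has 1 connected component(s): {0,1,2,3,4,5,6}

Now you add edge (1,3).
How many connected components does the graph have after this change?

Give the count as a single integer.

Initial component count: 1
Add (1,3): endpoints already in same component. Count unchanged: 1.
New component count: 1

Answer: 1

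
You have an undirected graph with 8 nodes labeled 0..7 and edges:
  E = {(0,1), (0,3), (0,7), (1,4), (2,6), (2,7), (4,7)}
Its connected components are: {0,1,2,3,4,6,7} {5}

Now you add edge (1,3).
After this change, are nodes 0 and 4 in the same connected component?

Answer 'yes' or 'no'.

Answer: yes

Derivation:
Initial components: {0,1,2,3,4,6,7} {5}
Adding edge (1,3): both already in same component {0,1,2,3,4,6,7}. No change.
New components: {0,1,2,3,4,6,7} {5}
Are 0 and 4 in the same component? yes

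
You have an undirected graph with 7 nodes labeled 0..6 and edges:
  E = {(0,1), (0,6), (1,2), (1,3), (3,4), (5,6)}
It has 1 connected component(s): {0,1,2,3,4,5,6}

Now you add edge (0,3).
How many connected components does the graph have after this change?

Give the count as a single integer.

Initial component count: 1
Add (0,3): endpoints already in same component. Count unchanged: 1.
New component count: 1

Answer: 1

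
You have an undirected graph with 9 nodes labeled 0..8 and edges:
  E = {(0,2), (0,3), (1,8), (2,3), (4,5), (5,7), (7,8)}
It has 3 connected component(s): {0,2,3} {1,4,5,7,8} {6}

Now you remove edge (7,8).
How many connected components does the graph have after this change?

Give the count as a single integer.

Initial component count: 3
Remove (7,8): it was a bridge. Count increases: 3 -> 4.
  After removal, components: {0,2,3} {1,8} {4,5,7} {6}
New component count: 4

Answer: 4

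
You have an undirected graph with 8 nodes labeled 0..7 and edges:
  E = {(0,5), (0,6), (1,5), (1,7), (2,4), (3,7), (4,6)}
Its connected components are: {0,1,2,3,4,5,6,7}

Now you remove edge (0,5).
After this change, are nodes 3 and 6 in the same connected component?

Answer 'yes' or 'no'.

Initial components: {0,1,2,3,4,5,6,7}
Removing edge (0,5): it was a bridge — component count 1 -> 2.
New components: {0,2,4,6} {1,3,5,7}
Are 3 and 6 in the same component? no

Answer: no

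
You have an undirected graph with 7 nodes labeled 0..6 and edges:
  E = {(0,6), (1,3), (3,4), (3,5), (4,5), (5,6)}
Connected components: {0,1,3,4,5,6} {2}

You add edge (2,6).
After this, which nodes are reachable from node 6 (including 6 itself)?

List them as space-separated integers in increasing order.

Answer: 0 1 2 3 4 5 6

Derivation:
Before: nodes reachable from 6: {0,1,3,4,5,6}
Adding (2,6): merges 6's component with another. Reachability grows.
After: nodes reachable from 6: {0,1,2,3,4,5,6}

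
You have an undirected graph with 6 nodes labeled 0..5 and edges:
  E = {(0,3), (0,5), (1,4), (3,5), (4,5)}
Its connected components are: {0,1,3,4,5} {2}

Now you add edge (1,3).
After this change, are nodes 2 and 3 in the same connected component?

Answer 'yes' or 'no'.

Initial components: {0,1,3,4,5} {2}
Adding edge (1,3): both already in same component {0,1,3,4,5}. No change.
New components: {0,1,3,4,5} {2}
Are 2 and 3 in the same component? no

Answer: no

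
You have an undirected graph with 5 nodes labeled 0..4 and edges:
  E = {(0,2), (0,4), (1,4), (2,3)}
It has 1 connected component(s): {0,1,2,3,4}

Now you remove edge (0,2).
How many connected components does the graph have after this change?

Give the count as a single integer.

Answer: 2

Derivation:
Initial component count: 1
Remove (0,2): it was a bridge. Count increases: 1 -> 2.
  After removal, components: {0,1,4} {2,3}
New component count: 2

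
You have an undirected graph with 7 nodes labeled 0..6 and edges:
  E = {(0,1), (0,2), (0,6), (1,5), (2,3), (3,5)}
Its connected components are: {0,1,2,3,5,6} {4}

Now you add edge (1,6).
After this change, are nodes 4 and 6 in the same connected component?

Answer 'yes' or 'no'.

Answer: no

Derivation:
Initial components: {0,1,2,3,5,6} {4}
Adding edge (1,6): both already in same component {0,1,2,3,5,6}. No change.
New components: {0,1,2,3,5,6} {4}
Are 4 and 6 in the same component? no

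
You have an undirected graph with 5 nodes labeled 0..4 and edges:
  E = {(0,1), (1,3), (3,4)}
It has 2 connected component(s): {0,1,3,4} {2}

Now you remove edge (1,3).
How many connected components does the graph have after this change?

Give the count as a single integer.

Initial component count: 2
Remove (1,3): it was a bridge. Count increases: 2 -> 3.
  After removal, components: {0,1} {2} {3,4}
New component count: 3

Answer: 3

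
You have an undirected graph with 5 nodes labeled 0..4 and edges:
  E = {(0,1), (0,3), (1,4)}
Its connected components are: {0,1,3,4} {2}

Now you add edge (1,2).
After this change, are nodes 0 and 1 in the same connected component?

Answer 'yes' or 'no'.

Initial components: {0,1,3,4} {2}
Adding edge (1,2): merges {0,1,3,4} and {2}.
New components: {0,1,2,3,4}
Are 0 and 1 in the same component? yes

Answer: yes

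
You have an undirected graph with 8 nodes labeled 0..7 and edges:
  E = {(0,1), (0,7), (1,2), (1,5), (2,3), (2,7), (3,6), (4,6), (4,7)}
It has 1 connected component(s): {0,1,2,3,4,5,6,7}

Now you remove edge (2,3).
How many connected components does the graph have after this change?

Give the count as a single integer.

Answer: 1

Derivation:
Initial component count: 1
Remove (2,3): not a bridge. Count unchanged: 1.
  After removal, components: {0,1,2,3,4,5,6,7}
New component count: 1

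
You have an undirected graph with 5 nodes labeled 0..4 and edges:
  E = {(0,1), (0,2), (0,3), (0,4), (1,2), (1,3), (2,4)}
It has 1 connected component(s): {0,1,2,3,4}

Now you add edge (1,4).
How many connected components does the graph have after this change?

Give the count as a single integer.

Answer: 1

Derivation:
Initial component count: 1
Add (1,4): endpoints already in same component. Count unchanged: 1.
New component count: 1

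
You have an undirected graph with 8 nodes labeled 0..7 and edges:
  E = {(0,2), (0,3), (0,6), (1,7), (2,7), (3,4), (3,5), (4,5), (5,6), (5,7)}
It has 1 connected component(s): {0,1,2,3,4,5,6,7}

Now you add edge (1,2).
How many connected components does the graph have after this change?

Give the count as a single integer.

Initial component count: 1
Add (1,2): endpoints already in same component. Count unchanged: 1.
New component count: 1

Answer: 1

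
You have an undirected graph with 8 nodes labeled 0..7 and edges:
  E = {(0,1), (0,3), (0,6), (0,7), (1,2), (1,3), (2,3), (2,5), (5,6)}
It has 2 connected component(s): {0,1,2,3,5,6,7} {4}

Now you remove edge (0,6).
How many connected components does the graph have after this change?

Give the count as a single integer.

Answer: 2

Derivation:
Initial component count: 2
Remove (0,6): not a bridge. Count unchanged: 2.
  After removal, components: {0,1,2,3,5,6,7} {4}
New component count: 2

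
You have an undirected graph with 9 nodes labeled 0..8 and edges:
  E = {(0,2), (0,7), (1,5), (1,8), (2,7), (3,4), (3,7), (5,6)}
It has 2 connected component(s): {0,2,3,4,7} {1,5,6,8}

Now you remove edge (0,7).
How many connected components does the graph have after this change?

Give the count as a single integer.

Answer: 2

Derivation:
Initial component count: 2
Remove (0,7): not a bridge. Count unchanged: 2.
  After removal, components: {0,2,3,4,7} {1,5,6,8}
New component count: 2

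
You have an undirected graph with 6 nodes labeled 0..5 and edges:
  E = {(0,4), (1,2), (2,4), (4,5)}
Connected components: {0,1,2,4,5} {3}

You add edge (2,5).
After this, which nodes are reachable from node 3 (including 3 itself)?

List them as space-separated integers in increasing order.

Before: nodes reachable from 3: {3}
Adding (2,5): both endpoints already in same component. Reachability from 3 unchanged.
After: nodes reachable from 3: {3}

Answer: 3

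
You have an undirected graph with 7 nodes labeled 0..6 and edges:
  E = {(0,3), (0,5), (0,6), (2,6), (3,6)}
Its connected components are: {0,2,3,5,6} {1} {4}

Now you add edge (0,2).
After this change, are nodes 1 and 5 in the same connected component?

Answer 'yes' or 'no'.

Answer: no

Derivation:
Initial components: {0,2,3,5,6} {1} {4}
Adding edge (0,2): both already in same component {0,2,3,5,6}. No change.
New components: {0,2,3,5,6} {1} {4}
Are 1 and 5 in the same component? no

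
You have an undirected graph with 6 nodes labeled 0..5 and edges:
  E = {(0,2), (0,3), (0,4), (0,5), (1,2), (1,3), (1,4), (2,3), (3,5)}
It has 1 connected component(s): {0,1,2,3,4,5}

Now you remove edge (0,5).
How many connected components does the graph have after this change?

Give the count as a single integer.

Answer: 1

Derivation:
Initial component count: 1
Remove (0,5): not a bridge. Count unchanged: 1.
  After removal, components: {0,1,2,3,4,5}
New component count: 1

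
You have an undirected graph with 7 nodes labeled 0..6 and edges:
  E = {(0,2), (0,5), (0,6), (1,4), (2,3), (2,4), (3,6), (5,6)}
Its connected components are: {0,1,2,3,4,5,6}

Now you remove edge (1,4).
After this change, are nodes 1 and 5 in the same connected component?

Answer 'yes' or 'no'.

Answer: no

Derivation:
Initial components: {0,1,2,3,4,5,6}
Removing edge (1,4): it was a bridge — component count 1 -> 2.
New components: {0,2,3,4,5,6} {1}
Are 1 and 5 in the same component? no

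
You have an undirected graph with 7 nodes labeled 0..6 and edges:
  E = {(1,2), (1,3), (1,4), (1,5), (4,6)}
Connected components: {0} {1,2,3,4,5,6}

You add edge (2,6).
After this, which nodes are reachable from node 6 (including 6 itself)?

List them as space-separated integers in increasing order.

Before: nodes reachable from 6: {1,2,3,4,5,6}
Adding (2,6): both endpoints already in same component. Reachability from 6 unchanged.
After: nodes reachable from 6: {1,2,3,4,5,6}

Answer: 1 2 3 4 5 6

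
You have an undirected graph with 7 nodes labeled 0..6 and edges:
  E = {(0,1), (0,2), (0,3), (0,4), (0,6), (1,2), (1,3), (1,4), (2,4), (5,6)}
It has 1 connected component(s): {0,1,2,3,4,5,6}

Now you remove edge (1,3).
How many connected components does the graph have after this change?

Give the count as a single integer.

Answer: 1

Derivation:
Initial component count: 1
Remove (1,3): not a bridge. Count unchanged: 1.
  After removal, components: {0,1,2,3,4,5,6}
New component count: 1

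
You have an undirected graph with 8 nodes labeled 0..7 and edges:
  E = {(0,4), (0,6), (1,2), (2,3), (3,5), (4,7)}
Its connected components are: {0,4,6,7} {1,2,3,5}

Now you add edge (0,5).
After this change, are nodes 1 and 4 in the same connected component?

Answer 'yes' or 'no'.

Answer: yes

Derivation:
Initial components: {0,4,6,7} {1,2,3,5}
Adding edge (0,5): merges {0,4,6,7} and {1,2,3,5}.
New components: {0,1,2,3,4,5,6,7}
Are 1 and 4 in the same component? yes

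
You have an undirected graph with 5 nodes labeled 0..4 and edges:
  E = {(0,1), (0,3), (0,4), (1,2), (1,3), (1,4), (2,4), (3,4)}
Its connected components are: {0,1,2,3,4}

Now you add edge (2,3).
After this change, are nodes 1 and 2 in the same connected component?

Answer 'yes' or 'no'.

Answer: yes

Derivation:
Initial components: {0,1,2,3,4}
Adding edge (2,3): both already in same component {0,1,2,3,4}. No change.
New components: {0,1,2,3,4}
Are 1 and 2 in the same component? yes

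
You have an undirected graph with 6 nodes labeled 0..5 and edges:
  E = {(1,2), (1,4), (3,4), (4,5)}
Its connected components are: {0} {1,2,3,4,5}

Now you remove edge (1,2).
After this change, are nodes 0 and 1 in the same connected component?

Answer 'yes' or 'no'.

Initial components: {0} {1,2,3,4,5}
Removing edge (1,2): it was a bridge — component count 2 -> 3.
New components: {0} {1,3,4,5} {2}
Are 0 and 1 in the same component? no

Answer: no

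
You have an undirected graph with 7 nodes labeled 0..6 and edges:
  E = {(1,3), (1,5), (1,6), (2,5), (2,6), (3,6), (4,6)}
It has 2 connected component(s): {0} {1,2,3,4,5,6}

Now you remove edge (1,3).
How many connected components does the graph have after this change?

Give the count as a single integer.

Initial component count: 2
Remove (1,3): not a bridge. Count unchanged: 2.
  After removal, components: {0} {1,2,3,4,5,6}
New component count: 2

Answer: 2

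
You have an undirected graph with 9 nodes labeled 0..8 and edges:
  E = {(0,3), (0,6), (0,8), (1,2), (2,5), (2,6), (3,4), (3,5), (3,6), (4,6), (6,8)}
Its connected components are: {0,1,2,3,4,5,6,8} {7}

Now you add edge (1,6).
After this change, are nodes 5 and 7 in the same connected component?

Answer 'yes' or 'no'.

Initial components: {0,1,2,3,4,5,6,8} {7}
Adding edge (1,6): both already in same component {0,1,2,3,4,5,6,8}. No change.
New components: {0,1,2,3,4,5,6,8} {7}
Are 5 and 7 in the same component? no

Answer: no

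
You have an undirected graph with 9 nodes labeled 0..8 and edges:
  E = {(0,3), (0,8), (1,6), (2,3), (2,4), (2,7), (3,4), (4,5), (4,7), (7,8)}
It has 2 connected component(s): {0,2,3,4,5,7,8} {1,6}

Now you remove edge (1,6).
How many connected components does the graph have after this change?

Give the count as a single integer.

Initial component count: 2
Remove (1,6): it was a bridge. Count increases: 2 -> 3.
  After removal, components: {0,2,3,4,5,7,8} {1} {6}
New component count: 3

Answer: 3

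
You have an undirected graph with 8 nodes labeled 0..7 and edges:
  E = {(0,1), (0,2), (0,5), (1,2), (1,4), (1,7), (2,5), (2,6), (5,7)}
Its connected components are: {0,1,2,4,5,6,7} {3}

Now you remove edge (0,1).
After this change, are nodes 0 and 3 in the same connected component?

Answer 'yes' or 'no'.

Answer: no

Derivation:
Initial components: {0,1,2,4,5,6,7} {3}
Removing edge (0,1): not a bridge — component count unchanged at 2.
New components: {0,1,2,4,5,6,7} {3}
Are 0 and 3 in the same component? no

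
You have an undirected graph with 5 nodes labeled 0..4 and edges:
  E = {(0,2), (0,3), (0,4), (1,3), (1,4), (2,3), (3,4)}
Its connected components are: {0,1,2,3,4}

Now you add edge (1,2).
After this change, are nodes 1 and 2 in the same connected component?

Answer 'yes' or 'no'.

Answer: yes

Derivation:
Initial components: {0,1,2,3,4}
Adding edge (1,2): both already in same component {0,1,2,3,4}. No change.
New components: {0,1,2,3,4}
Are 1 and 2 in the same component? yes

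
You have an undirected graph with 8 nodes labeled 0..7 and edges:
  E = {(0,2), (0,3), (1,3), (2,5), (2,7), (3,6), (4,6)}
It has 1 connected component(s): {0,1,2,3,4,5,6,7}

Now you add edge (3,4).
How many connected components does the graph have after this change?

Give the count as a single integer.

Initial component count: 1
Add (3,4): endpoints already in same component. Count unchanged: 1.
New component count: 1

Answer: 1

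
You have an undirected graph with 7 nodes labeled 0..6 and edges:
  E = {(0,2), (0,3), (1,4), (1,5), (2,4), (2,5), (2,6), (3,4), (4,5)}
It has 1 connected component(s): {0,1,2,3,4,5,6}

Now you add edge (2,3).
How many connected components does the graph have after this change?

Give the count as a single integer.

Answer: 1

Derivation:
Initial component count: 1
Add (2,3): endpoints already in same component. Count unchanged: 1.
New component count: 1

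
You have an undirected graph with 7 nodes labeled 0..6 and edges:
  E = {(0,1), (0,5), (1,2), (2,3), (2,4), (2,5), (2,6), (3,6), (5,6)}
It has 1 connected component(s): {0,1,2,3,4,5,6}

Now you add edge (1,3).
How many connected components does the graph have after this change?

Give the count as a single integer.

Answer: 1

Derivation:
Initial component count: 1
Add (1,3): endpoints already in same component. Count unchanged: 1.
New component count: 1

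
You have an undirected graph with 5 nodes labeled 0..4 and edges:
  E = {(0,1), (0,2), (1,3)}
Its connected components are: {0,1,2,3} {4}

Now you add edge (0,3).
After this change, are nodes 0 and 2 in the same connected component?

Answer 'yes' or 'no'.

Answer: yes

Derivation:
Initial components: {0,1,2,3} {4}
Adding edge (0,3): both already in same component {0,1,2,3}. No change.
New components: {0,1,2,3} {4}
Are 0 and 2 in the same component? yes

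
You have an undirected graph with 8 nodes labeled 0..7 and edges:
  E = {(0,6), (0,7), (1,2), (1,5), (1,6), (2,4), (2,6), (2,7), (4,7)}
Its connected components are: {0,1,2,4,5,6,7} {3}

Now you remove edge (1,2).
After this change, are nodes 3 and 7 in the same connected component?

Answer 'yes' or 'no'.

Initial components: {0,1,2,4,5,6,7} {3}
Removing edge (1,2): not a bridge — component count unchanged at 2.
New components: {0,1,2,4,5,6,7} {3}
Are 3 and 7 in the same component? no

Answer: no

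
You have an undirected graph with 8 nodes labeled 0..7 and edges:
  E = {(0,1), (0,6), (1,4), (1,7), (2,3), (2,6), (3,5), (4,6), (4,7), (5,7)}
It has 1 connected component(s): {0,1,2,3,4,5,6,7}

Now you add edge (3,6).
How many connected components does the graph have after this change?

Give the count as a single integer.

Answer: 1

Derivation:
Initial component count: 1
Add (3,6): endpoints already in same component. Count unchanged: 1.
New component count: 1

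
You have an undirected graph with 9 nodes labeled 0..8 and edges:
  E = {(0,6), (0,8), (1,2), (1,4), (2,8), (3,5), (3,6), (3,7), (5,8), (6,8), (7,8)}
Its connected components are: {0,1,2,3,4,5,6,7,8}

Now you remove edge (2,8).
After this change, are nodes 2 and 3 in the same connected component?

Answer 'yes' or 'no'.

Answer: no

Derivation:
Initial components: {0,1,2,3,4,5,6,7,8}
Removing edge (2,8): it was a bridge — component count 1 -> 2.
New components: {0,3,5,6,7,8} {1,2,4}
Are 2 and 3 in the same component? no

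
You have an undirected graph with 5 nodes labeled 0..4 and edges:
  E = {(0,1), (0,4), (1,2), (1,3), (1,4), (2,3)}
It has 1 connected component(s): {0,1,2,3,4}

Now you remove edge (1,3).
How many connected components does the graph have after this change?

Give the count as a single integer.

Answer: 1

Derivation:
Initial component count: 1
Remove (1,3): not a bridge. Count unchanged: 1.
  After removal, components: {0,1,2,3,4}
New component count: 1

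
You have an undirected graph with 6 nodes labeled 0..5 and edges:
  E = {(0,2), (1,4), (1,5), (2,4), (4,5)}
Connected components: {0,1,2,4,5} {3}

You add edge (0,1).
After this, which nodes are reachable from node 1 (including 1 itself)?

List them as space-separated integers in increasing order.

Before: nodes reachable from 1: {0,1,2,4,5}
Adding (0,1): both endpoints already in same component. Reachability from 1 unchanged.
After: nodes reachable from 1: {0,1,2,4,5}

Answer: 0 1 2 4 5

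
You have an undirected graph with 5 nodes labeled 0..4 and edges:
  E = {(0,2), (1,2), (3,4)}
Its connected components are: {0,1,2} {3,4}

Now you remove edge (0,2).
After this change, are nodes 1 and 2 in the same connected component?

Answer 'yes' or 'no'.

Answer: yes

Derivation:
Initial components: {0,1,2} {3,4}
Removing edge (0,2): it was a bridge — component count 2 -> 3.
New components: {0} {1,2} {3,4}
Are 1 and 2 in the same component? yes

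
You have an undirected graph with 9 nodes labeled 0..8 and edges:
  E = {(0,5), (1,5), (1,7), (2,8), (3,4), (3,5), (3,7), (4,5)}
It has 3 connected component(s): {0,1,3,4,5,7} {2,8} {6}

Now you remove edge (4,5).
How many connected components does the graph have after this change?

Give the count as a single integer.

Initial component count: 3
Remove (4,5): not a bridge. Count unchanged: 3.
  After removal, components: {0,1,3,4,5,7} {2,8} {6}
New component count: 3

Answer: 3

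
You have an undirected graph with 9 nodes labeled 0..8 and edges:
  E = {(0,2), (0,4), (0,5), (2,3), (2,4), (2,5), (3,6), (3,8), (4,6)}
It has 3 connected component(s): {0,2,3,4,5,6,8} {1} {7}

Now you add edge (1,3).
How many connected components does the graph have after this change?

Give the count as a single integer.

Initial component count: 3
Add (1,3): merges two components. Count decreases: 3 -> 2.
New component count: 2

Answer: 2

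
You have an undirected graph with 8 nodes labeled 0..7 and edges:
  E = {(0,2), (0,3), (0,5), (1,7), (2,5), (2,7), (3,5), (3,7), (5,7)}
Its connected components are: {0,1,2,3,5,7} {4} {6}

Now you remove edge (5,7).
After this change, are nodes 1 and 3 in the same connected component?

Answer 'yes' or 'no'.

Initial components: {0,1,2,3,5,7} {4} {6}
Removing edge (5,7): not a bridge — component count unchanged at 3.
New components: {0,1,2,3,5,7} {4} {6}
Are 1 and 3 in the same component? yes

Answer: yes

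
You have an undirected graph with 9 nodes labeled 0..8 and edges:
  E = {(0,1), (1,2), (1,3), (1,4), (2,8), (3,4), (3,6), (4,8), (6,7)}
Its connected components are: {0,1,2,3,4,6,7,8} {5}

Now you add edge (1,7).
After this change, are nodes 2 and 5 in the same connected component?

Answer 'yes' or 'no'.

Answer: no

Derivation:
Initial components: {0,1,2,3,4,6,7,8} {5}
Adding edge (1,7): both already in same component {0,1,2,3,4,6,7,8}. No change.
New components: {0,1,2,3,4,6,7,8} {5}
Are 2 and 5 in the same component? no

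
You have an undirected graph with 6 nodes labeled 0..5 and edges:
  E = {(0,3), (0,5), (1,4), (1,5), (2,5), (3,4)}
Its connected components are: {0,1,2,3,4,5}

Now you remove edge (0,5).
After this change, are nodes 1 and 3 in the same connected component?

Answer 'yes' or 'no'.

Answer: yes

Derivation:
Initial components: {0,1,2,3,4,5}
Removing edge (0,5): not a bridge — component count unchanged at 1.
New components: {0,1,2,3,4,5}
Are 1 and 3 in the same component? yes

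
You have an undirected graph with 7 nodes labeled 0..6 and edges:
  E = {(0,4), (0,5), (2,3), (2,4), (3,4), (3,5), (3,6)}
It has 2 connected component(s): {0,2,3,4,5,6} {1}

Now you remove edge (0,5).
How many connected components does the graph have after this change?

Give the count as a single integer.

Answer: 2

Derivation:
Initial component count: 2
Remove (0,5): not a bridge. Count unchanged: 2.
  After removal, components: {0,2,3,4,5,6} {1}
New component count: 2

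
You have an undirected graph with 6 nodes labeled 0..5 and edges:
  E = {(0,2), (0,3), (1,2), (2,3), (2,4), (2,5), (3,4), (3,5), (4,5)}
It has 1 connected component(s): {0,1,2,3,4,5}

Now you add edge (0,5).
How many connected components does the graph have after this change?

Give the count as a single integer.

Answer: 1

Derivation:
Initial component count: 1
Add (0,5): endpoints already in same component. Count unchanged: 1.
New component count: 1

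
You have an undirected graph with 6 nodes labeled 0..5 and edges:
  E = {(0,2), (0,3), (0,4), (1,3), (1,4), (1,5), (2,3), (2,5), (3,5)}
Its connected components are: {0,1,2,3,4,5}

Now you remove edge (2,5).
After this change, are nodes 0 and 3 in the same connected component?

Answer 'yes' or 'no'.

Initial components: {0,1,2,3,4,5}
Removing edge (2,5): not a bridge — component count unchanged at 1.
New components: {0,1,2,3,4,5}
Are 0 and 3 in the same component? yes

Answer: yes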